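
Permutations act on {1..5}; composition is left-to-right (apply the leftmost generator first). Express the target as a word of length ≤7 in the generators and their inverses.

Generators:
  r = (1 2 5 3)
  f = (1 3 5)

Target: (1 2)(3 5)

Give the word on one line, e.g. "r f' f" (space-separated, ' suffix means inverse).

f r f' r' f

  after f: (1 3 5)
  after r: (2 5)
  after f': (1 5 2 3)
  after r': (1 2 5)
  after f: (1 2)(3 5)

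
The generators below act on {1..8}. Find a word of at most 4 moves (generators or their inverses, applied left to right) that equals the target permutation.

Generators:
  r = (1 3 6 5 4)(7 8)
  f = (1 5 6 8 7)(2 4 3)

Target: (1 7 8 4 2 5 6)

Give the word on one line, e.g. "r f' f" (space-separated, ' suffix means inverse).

f' r r

  after f': (1 7 8 6 5)(2 3 4)
  after r: (1 8 5 3)(2 6 4)
  after r: (1 7 8 4 2 5 6)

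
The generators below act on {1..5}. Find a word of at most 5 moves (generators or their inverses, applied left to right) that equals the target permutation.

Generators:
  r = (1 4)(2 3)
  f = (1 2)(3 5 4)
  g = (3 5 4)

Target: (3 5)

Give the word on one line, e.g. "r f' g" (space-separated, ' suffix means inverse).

r' f g' r' g'

  after r': (1 4)(2 3)
  after f: (1 3)(2 5 4)
  after g': (1 4 2 3)
  after r': (3 4)
  after g': (3 5)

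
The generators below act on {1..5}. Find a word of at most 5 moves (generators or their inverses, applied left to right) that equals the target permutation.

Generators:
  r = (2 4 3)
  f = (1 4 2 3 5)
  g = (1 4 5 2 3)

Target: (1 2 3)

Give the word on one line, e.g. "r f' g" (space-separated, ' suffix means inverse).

  after f': (1 5 3 2 4)
  after g: (1 2 5)
  after r': (1 3 4 2 5)
  after f': (1 2 3)

f' g r' f'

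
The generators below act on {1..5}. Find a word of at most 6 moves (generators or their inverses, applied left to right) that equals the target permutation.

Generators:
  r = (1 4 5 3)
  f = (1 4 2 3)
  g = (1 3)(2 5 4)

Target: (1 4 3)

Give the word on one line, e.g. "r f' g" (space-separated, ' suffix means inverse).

  after r': (1 3 5 4)
  after f': (1 2 4 3 5)
  after r: (1 2 5 4)
  after g': (1 4 3)

r' f' r g'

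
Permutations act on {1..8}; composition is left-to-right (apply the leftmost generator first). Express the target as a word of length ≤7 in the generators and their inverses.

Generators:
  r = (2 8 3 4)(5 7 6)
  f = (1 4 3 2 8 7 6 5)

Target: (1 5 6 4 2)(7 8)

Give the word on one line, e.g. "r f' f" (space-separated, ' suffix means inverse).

  after f': (1 5 6 7 8 2 3 4)
  after r': (1 6 5 7 2 8 4)
  after f: (1 5 6)(2 7 8 3)
  after r': (1 6)(2 5 7)(3 4)
  after f: (1 5 6 4 2)(7 8)

f' r' f r' f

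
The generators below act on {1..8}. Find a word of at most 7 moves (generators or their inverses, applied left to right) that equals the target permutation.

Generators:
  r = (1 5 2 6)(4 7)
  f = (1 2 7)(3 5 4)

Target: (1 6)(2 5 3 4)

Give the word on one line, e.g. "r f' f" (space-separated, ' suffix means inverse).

r' f r' f' r'

  after r': (1 6 2 5)(4 7)
  after f: (1 6 7 3 5 2 4)
  after r': (1 2 7 3)(4 6)
  after f': (3 7 4 6 5)
  after r': (1 6)(2 5 3 4)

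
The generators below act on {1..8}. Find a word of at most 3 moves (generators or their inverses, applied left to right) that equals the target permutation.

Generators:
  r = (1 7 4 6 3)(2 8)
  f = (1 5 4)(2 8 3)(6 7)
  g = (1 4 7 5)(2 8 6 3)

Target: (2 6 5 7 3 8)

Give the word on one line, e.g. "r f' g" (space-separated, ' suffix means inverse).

f g

  after f: (1 5 4)(2 8 3)(6 7)
  after g: (2 6 5 7 3 8)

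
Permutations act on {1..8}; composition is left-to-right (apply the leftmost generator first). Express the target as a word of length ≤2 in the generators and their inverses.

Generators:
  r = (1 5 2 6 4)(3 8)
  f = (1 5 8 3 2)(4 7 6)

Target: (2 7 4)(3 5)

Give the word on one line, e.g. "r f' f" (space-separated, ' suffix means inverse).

  after r: (1 5 2 6 4)(3 8)
  after f': (2 7 4)(3 5)

r f'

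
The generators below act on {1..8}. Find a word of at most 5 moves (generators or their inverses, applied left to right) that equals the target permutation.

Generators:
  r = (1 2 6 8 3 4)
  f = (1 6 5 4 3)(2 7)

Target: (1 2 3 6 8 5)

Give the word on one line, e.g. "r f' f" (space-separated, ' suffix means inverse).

r f' f'

  after r: (1 2 6 8 3 4)
  after f': (1 7 2)(3 5 6 8 4)
  after f': (1 2 3 6 8 5)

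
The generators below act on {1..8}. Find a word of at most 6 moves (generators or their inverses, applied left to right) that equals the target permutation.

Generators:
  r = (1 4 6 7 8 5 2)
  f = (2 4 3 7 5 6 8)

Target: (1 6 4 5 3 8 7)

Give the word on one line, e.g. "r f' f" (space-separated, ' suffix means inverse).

  after r: (1 4 6 7 8 5 2)
  after f: (1 3 7 2)(4 8 6 5)
  after f: (1 7 4 2)(3 5)
  after r': (1 6 4 5 3 8 7)

r f f r'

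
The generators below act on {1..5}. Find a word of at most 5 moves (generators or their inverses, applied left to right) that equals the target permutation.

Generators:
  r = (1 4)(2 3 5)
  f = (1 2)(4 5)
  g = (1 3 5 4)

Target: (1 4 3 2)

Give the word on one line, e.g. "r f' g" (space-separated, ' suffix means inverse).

g r' f' r'

  after g: (1 3 5 4)
  after r': (1 2 5)
  after f': (2 4 5)
  after r': (1 4 3 2)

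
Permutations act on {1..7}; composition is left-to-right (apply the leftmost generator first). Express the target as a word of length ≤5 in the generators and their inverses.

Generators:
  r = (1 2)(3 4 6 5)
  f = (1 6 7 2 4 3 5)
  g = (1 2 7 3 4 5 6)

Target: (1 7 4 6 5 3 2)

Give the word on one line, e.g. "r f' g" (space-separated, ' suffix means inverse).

  after g': (1 6 5 4 3 7 2)
  after f': (2 5)(3 6)
  after g: (1 2 6 4 5 7 3)
  after g: (1 7 4 6 5 3 2)

g' f' g g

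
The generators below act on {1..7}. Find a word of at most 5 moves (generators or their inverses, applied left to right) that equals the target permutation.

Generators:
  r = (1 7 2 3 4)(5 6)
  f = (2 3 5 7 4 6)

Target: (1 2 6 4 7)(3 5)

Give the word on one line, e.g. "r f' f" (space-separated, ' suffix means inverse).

r' f f

  after r': (1 4 3 2 7)(5 6)
  after f: (1 6 7)(2 4 5)
  after f: (1 2 6 4 7)(3 5)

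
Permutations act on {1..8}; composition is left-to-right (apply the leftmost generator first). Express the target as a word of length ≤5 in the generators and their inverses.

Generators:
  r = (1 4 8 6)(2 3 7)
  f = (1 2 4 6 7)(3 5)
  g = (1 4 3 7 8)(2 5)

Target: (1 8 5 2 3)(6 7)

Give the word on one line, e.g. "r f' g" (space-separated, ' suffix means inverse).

  after g': (1 8 7 3 4)(2 5)
  after r': (1 4 6 8 3)(2 5 7)
  after r': (2 5 3 6 4 8)
  after g: (1 4)(3 6)(5 7 8)
  after r: (1 8 5 2 3)(6 7)

g' r' r' g r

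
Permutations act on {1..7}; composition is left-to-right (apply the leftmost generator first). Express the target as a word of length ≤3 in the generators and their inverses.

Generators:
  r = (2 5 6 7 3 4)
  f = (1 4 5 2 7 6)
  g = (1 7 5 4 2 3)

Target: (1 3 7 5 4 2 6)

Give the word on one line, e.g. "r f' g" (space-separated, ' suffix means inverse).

f r'

  after f: (1 4 5 2 7 6)
  after r': (1 3 7 5 4 2 6)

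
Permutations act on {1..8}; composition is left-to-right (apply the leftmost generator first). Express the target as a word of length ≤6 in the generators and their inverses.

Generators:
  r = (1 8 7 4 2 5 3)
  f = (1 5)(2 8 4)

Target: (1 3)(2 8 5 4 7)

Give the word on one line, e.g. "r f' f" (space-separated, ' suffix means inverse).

  after r': (1 3 5 2 4 7 8)
  after r': (1 5 4 8 3 2 7)
  after f: (2 7 5)(3 8)
  after r': (1 3)(2 8 5 4 7)

r' r' f r'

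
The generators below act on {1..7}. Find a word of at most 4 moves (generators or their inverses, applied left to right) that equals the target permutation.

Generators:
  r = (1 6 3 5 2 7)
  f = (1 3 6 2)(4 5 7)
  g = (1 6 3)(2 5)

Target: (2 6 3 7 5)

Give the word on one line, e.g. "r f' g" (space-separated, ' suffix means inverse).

f r r f

  after f: (1 3 6 2)(4 5 7)
  after r: (1 5)(2 6 7 4)
  after r: (1 2 3 5 6)(4 7)
  after f: (2 6 3 7 5)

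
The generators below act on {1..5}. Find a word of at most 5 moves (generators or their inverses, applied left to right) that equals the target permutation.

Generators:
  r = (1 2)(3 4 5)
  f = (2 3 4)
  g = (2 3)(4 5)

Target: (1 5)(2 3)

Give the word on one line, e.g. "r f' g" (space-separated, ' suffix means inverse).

r g' r g'

  after r: (1 2)(3 4 5)
  after g': (1 3 5 2)
  after r: (1 4 5)
  after g': (1 5)(2 3)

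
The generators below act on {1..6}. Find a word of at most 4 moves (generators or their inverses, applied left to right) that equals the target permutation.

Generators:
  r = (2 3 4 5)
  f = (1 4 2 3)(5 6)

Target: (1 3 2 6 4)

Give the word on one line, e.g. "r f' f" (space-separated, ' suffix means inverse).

r' f r'

  after r': (2 5 4 3)
  after f: (1 4)(2 6 5)
  after r': (1 3 2 6 4)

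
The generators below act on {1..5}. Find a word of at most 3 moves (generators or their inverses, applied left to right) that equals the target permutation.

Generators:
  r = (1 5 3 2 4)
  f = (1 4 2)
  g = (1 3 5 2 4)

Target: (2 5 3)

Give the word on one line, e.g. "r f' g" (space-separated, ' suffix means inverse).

f r

  after f: (1 4 2)
  after r: (2 5 3)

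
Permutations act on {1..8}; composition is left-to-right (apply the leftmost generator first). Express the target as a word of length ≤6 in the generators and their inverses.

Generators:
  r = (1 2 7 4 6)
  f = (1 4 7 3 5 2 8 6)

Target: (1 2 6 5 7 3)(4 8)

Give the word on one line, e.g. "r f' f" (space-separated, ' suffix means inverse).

  after r': (1 6 4 7 2)
  after f': (1 8 2 6)(3 7 5)
  after r: (1 8 7 5 3 4 6 2)
  after f': (1 2 6 5 7 3)(4 8)

r' f' r f'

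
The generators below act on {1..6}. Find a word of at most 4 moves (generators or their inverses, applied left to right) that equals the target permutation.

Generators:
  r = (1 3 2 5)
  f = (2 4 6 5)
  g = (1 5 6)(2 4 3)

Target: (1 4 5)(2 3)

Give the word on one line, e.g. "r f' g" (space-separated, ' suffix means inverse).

  after g': (1 6 5)(2 3 4)
  after f': (1 4 5)(2 3)

g' f'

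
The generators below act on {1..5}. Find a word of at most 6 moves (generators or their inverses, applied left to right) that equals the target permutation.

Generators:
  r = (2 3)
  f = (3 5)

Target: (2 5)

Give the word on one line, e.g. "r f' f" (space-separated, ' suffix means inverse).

r' f r' r' r'

  after r': (2 3)
  after f: (2 5 3)
  after r': (2 5)
  after r': (2 5 3)
  after r': (2 5)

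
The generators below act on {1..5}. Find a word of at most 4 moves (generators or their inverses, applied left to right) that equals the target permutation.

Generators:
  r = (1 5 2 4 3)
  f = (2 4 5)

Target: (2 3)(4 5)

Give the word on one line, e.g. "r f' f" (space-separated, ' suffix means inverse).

r' f' r f'

  after r': (1 3 4 2 5)
  after f': (1 3 2 4 5)
  after r: (2 3 4)
  after f': (2 3)(4 5)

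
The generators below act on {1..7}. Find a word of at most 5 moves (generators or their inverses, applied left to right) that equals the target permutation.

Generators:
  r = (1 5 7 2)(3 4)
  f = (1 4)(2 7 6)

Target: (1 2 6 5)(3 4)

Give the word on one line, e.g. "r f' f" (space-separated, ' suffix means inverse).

f f r'

  after f: (1 4)(2 7 6)
  after f: (2 6 7)
  after r': (1 2 6 5)(3 4)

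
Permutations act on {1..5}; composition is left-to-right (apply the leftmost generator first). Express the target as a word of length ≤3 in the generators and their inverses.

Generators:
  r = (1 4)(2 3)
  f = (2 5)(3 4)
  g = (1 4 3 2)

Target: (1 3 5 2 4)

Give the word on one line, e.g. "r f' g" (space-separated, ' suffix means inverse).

  after r': (1 4)(2 3)
  after f: (1 3 5 2 4)

r' f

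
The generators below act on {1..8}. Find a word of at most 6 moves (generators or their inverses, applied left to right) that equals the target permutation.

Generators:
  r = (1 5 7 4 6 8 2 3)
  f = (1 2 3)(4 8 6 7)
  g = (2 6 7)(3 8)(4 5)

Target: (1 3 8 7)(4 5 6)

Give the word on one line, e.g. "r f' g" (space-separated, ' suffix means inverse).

  after r': (1 3 2 8 6 4 7 5)
  after f': (1 2 4 6 7 5 3)
  after r': (1 8 6 5 2 7)
  after g: (1 3 8 7)(4 5 6)

r' f' r' g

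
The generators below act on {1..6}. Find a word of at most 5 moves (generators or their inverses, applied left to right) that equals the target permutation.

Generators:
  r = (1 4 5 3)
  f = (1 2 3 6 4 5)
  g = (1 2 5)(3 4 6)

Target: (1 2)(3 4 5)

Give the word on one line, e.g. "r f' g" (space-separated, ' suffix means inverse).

g g r r f

  after g: (1 2 5)(3 4 6)
  after g: (1 5 2)(3 6 4)
  after r: (1 3 6 5 2 4)
  after r: (2 5)(3 6)
  after f: (1 2)(3 4 5)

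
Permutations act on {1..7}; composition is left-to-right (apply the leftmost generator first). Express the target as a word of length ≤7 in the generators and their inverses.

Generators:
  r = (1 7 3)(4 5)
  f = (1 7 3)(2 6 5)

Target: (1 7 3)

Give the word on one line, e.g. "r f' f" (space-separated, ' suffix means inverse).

f' f' r' r' f'

  after f': (1 3 7)(2 5 6)
  after f': (1 7 3)(2 6 5)
  after r': (2 6 4 5)
  after r': (1 3 7)(2 6 5)
  after f': (1 7 3)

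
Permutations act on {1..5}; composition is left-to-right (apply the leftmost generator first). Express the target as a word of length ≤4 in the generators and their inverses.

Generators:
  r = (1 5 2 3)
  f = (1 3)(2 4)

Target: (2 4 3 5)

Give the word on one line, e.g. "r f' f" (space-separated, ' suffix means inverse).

  after f: (1 3)(2 4)
  after r: (2 4 3 5)

f r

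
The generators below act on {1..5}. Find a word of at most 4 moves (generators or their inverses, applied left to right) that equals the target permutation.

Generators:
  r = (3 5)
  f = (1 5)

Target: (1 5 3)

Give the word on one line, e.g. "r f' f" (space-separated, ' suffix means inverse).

  after f: (1 5)
  after r: (1 3 5)
  after f: (1 3)
  after r': (1 5 3)

f r f r'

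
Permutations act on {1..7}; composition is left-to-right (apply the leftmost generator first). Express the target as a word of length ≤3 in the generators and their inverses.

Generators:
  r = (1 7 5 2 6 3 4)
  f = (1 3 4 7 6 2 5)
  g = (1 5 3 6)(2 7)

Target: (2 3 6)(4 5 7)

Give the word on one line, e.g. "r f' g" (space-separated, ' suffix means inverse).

f' g'

  after f': (1 5 2 6 7 4 3)
  after g': (2 3 6)(4 5 7)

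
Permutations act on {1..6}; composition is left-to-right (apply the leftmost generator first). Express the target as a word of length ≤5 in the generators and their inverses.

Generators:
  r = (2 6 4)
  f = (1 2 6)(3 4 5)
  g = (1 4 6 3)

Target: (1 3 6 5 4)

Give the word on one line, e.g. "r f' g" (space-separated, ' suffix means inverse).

  after f: (1 2 6)(3 4 5)
  after g: (1 2 3 6 4 5)
  after f: (1 6 5 2 4 3)
  after g: (1 3 4)(2 6 5)
  after r': (1 3 6 5 4)

f g f g r'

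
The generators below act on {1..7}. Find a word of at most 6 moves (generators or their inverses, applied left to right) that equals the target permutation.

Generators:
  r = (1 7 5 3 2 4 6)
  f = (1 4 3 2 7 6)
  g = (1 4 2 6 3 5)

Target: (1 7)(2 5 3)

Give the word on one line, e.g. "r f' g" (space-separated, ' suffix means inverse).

  after r': (1 6 4 2 3 5 7)
  after f: (3 5 6)(4 7)
  after f: (1 4 6 2 7 3 5)
  after g': (2 7 6 4)
  after r: (1 7)(2 5 3)

r' f f g' r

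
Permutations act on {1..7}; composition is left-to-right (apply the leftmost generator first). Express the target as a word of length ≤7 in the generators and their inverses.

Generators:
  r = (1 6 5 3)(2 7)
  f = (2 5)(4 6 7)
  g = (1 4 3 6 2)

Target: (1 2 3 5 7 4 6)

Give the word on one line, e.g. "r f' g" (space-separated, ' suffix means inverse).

g' r g g r

  after g': (1 2 6 3 4)
  after r: (1 7 2 5 3 4 6)
  after g: (1 7)(2 5 6 4)
  after g: (1 7 4)(2 5)(3 6)
  after r: (1 2 3 5 7 4 6)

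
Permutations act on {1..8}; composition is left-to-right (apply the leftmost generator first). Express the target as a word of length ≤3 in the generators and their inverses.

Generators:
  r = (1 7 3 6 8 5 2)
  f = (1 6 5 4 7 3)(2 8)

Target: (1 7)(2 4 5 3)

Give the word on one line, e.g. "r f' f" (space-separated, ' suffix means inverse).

  after r: (1 7 3 6 8 5 2)
  after r: (1 3 8 2 7 6 5)
  after f': (1 7)(2 4 5 3)

r r f'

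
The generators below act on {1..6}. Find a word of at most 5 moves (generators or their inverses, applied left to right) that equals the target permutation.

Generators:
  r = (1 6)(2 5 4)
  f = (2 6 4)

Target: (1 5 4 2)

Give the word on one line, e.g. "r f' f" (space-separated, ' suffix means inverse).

f r f r r

  after f: (2 6 4)
  after r: (1 6 2)(4 5)
  after f: (1 4 5 2)
  after r: (1 2 6)
  after r: (1 5 4 2)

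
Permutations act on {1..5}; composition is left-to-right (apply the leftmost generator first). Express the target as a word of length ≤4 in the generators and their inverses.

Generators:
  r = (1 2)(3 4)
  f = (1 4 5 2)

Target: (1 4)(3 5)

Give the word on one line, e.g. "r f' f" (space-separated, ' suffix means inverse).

f' r' f

  after f': (1 2 5 4)
  after r': (2 5 3 4)
  after f: (1 4)(3 5)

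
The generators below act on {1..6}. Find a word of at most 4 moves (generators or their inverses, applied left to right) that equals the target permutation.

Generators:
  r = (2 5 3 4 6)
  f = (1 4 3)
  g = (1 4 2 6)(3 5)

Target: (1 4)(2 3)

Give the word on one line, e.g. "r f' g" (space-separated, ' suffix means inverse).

g' r'

  after g': (1 6 2 4)(3 5)
  after r': (1 4)(2 3)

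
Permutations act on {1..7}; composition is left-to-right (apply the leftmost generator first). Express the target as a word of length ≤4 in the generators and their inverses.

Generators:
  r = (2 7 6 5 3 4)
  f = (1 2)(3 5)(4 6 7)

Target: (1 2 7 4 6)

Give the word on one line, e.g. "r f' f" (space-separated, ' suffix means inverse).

f' r f r

  after f': (1 2)(3 5)(4 7 6)
  after r: (1 7 5 4 6 2)
  after f: (1 4 7 3 5 6)
  after r: (1 2 7 4 6)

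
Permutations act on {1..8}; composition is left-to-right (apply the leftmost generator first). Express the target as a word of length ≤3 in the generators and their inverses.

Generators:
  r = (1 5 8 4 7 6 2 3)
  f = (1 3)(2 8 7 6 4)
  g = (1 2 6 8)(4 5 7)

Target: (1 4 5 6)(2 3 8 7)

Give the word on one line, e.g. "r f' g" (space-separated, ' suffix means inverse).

  after r: (1 5 8 4 7 6 2 3)
  after g': (1 4 5 6)(2 3 8 7)

r g'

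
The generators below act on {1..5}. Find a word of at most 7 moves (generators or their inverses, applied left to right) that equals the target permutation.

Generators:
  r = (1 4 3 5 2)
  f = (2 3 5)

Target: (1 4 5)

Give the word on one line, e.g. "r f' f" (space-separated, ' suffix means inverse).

f' r' f r' f'

  after f': (2 5 3)
  after r': (1 2 3 5 4)
  after f: (1 3 2 5 4)
  after r': (1 4 2 3 5)
  after f': (1 4 5)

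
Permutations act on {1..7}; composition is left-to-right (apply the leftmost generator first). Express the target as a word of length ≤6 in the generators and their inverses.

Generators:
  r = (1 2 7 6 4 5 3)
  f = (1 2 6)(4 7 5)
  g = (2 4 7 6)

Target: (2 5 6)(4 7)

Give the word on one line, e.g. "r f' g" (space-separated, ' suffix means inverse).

f' f' g' f' f'

  after f': (1 6 2)(4 5 7)
  after f': (1 2 6)(4 7 5)
  after g': (1 6)(2 7 5)
  after f': (1 2 4 5)
  after f': (2 5 6)(4 7)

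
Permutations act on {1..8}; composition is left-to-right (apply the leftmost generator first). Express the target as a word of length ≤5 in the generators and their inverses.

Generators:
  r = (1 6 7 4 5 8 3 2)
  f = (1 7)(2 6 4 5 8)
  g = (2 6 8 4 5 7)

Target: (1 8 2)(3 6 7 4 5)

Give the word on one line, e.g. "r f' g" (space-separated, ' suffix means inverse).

  after f': (1 7)(2 8 5 4 6)
  after r: (1 4 7 6)(2 3)
  after r: (1 5 8 3)
  after r: (1 8 2)(3 6 7 4 5)

f' r r r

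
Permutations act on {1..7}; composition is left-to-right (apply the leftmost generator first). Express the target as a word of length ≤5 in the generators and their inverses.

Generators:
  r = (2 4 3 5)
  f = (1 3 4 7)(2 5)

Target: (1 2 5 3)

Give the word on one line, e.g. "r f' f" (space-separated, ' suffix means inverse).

f r f'

  after f: (1 3 4 7)(2 5)
  after r: (1 5 4 7)
  after f': (1 2 5 3)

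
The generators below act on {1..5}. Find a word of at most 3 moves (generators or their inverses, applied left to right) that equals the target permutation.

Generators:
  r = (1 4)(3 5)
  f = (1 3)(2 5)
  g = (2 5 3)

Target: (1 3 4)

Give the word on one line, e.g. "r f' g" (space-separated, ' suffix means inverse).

f r g

  after f: (1 3)(2 5)
  after r: (1 5 2 3 4)
  after g: (1 3 4)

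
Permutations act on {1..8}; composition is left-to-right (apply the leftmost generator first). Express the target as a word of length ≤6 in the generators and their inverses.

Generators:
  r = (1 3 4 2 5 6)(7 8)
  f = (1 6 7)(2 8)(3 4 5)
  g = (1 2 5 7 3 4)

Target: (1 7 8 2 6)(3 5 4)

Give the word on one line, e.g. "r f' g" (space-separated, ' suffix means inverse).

  after r: (1 3 4 2 5 6)(7 8)
  after g: (1 4 5 6 2 7 8 3)
  after f: (1 5 7 2)(3 6 8 4)
  after f: (1 3 7 8 5)(2 6)
  after g': (1 7 8 2 6)(3 5 4)

r g f f g'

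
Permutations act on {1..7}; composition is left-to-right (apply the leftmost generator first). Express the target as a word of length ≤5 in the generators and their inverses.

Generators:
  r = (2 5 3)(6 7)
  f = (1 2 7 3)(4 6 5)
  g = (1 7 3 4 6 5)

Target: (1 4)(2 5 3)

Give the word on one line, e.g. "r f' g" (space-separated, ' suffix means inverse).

g f g r r

  after g: (1 7 3 4 6 5)
  after f: (1 3 6 4 5 2 7)
  after g: (1 4)(2 3 5)
  after r: (1 4)(6 7)
  after r: (1 4)(2 5 3)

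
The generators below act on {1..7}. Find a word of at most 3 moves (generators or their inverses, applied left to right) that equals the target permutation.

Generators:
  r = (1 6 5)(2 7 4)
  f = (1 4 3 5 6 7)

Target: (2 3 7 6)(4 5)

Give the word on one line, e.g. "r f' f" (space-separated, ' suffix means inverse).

f r' f

  after f: (1 4 3 5 6 7)
  after r': (1 7 5)(2 4 3 6)
  after f: (2 3 7 6)(4 5)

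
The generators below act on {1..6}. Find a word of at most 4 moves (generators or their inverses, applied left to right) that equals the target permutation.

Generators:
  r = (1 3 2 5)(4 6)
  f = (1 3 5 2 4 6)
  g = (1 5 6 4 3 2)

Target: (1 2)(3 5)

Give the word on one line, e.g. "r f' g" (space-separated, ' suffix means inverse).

  after r': (1 5 2 3)(4 6)
  after r': (1 2)(3 5)

r' r'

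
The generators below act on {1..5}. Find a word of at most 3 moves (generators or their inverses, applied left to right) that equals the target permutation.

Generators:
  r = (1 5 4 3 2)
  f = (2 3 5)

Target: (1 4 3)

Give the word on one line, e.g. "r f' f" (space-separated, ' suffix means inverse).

r f' r'

  after r: (1 5 4 3 2)
  after f': (1 3 5 4 2)
  after r': (1 4 3)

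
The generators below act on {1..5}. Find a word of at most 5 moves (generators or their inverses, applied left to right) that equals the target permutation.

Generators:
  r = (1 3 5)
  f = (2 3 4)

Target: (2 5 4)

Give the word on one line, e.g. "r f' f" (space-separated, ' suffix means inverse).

r' f' f' r

  after r': (1 5 3)
  after f': (1 5 2 4 3)
  after f': (1 5 4 2 3)
  after r: (2 5 4)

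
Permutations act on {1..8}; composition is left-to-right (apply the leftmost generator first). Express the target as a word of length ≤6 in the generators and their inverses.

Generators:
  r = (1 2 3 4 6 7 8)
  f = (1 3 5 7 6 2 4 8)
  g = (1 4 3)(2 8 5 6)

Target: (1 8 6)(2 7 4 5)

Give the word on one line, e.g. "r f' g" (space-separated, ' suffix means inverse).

  after r: (1 2 3 4 6 7 8)
  after g': (1 6 7 2 4 5 8 3)
  after r: (1 7 3 2 6 8 4 5)
  after r: (1 8 6)(2 7 4 5)

r g' r r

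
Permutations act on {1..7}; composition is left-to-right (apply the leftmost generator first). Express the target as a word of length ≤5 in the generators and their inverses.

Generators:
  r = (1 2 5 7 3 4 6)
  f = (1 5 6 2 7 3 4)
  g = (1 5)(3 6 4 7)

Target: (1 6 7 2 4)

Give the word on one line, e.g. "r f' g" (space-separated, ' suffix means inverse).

g r' f'

  after g: (1 5)(3 6 4 7)
  after r': (1 2)(3 4 5 6)
  after f': (1 6 7 2 4)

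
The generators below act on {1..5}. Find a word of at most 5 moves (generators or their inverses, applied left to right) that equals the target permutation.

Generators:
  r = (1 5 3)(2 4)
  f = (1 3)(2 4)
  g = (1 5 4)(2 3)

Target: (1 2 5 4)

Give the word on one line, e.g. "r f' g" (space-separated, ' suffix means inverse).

f r' f g r

  after f: (1 3)(2 4)
  after r': (1 5)
  after f: (1 5 3)(2 4)
  after g: (1 4 3 5 2)
  after r: (1 2 5 4)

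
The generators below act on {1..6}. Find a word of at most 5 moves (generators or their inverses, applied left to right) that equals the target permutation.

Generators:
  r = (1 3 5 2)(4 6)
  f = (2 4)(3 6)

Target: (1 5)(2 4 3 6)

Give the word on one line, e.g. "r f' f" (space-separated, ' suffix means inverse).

  after f: (2 4)(3 6)
  after r: (1 3 4)(2 6 5)
  after r: (1 5)(2 4 3 6)

f r r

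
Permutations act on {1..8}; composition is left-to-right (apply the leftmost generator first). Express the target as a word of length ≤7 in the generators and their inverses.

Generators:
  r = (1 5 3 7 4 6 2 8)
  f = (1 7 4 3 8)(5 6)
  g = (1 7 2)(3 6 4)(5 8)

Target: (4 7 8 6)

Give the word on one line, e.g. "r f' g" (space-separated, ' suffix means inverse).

  after r: (1 5 3 7 4 6 2 8)
  after f': (1 6 2 3)(4 5)
  after f': (1 5 7)(2 4 6)(3 8)
  after g': (1 8 4 3 5)(2 6 7)
  after r: (4 7 8 6)

r f' f' g' r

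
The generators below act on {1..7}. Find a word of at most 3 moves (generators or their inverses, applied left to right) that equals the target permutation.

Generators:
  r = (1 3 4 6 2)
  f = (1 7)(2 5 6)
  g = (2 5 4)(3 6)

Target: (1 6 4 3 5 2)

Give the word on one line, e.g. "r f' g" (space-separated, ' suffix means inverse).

r g'

  after r: (1 3 4 6 2)
  after g': (1 6 4 3 5 2)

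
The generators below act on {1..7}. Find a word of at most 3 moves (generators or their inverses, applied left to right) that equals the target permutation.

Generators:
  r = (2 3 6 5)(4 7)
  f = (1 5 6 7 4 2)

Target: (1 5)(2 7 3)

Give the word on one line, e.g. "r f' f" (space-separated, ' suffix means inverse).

f' r'

  after f': (1 2 4 7 6 5)
  after r': (1 5)(2 7 3)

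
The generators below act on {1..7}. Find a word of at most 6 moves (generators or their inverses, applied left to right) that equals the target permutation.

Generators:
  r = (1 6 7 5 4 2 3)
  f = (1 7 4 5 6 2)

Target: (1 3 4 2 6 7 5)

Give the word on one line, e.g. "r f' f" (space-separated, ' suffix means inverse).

  after f': (1 2 6 5 4 7)
  after f': (1 6 4)(2 5 7)
  after r': (2 7 4 3)(5 6)
  after r': (1 3 4 2 6 7 5)

f' f' r' r'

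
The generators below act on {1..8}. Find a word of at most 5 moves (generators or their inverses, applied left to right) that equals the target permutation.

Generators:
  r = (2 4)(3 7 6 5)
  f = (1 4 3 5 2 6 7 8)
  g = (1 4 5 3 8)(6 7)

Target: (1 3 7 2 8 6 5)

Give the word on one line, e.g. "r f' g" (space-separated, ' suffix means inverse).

  after r: (2 4)(3 7 6 5)
  after f': (1 8 7 2)(3 6)(4 5)
  after g': (1 3 7 2 8 6 5)

r f' g'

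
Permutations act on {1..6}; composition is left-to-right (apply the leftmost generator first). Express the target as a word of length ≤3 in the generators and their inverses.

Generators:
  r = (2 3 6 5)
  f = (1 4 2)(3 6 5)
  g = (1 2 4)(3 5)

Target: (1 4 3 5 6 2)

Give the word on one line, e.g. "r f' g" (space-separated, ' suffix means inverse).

f r

  after f: (1 4 2)(3 6 5)
  after r: (1 4 3 5 6 2)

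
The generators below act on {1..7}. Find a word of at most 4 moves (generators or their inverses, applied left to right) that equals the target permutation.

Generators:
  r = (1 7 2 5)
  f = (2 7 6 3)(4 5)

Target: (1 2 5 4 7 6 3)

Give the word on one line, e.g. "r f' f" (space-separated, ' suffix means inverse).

  after f: (2 7 6 3)(4 5)
  after r: (1 7 6 3 5 4)
  after r: (1 2 5 4 7 6 3)

f r r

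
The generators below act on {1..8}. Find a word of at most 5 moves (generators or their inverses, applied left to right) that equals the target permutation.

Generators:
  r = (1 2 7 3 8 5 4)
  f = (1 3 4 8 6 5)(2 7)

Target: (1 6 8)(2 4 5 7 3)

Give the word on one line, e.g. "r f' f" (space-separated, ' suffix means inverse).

f f r' f' r

  after f: (1 3 4 8 6 5)(2 7)
  after f: (1 4 6)(3 8 5)
  after r': (1 5 7 2)(4 6)
  after f': (1 6 3)(2 5)(4 8)
  after r: (1 6 8)(2 4 5 7 3)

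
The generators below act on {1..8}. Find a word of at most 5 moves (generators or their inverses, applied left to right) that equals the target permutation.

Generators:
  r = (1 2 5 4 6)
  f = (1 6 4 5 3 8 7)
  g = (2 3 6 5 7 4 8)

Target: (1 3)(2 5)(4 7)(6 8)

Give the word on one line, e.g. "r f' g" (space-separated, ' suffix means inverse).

r' f f f

  after r': (1 6 4 5 2)
  after f: (1 4 3 8 7)(2 6 5)
  after f: (1 5 2 4 8)(3 7 6)
  after f: (1 3)(2 5)(4 7)(6 8)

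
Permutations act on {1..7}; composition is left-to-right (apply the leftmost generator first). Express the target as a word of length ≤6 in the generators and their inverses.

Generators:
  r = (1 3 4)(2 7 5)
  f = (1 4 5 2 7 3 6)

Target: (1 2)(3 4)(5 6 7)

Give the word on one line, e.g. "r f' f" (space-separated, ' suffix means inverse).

  after f': (1 6 3 7 2 5 4)
  after f': (1 3 2 4 6 7 5)
  after r: (1 4 6 5 3 7 2)
  after f: (1 5 6 2 4)
  after r: (1 2)(3 4)(5 6 7)

f' f' r f r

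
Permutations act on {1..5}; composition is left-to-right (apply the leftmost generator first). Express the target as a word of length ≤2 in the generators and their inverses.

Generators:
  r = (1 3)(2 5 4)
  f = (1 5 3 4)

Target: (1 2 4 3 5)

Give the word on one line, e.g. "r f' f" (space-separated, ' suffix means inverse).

f r'

  after f: (1 5 3 4)
  after r': (1 2 4 3 5)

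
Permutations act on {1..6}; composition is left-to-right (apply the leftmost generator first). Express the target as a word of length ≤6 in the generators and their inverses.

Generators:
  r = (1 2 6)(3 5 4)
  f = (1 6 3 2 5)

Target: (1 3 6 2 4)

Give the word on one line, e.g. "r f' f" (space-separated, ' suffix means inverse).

r' r' f r'

  after r': (1 6 2)(3 4 5)
  after r': (1 2 6)(3 5 4)
  after f: (1 5 4 2 3)
  after r': (1 3 6 2 4)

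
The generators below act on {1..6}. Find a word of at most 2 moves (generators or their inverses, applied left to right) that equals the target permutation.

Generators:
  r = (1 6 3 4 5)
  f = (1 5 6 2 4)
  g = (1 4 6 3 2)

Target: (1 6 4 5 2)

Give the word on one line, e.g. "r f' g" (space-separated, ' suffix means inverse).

  after f: (1 5 6 2 4)
  after f: (1 6 4 5 2)

f f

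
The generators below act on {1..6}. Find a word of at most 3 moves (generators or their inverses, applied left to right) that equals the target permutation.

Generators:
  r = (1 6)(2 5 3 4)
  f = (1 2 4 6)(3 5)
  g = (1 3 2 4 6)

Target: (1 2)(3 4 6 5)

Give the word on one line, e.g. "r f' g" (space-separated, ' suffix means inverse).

f' f' r

  after f': (1 6 4 2)(3 5)
  after f': (1 4)(2 6)
  after r: (1 2)(3 4 6 5)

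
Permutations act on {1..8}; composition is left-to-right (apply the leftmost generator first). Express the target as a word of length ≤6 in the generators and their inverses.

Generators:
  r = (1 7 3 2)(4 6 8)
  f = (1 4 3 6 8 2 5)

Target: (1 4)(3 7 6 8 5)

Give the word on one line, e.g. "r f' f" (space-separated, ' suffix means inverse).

  after f': (1 5 2 8 6 3 4)
  after f': (1 2 6 4 5 8 3)
  after r: (2 8)(3 7)(4 5)
  after f: (1 4)(3 7 6 8 5)

f' f' r f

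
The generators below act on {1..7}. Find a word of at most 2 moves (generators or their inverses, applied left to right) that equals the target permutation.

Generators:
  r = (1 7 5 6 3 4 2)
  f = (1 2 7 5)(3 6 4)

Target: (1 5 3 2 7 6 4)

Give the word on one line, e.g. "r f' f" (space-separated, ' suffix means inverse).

r r

  after r: (1 7 5 6 3 4 2)
  after r: (1 5 3 2 7 6 4)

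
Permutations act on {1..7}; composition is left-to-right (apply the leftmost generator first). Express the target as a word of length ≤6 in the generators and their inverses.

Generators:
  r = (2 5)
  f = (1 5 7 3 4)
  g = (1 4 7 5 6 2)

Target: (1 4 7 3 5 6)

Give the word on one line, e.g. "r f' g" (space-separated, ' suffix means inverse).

f r' g g

  after f: (1 5 7 3 4)
  after r': (1 2 5 7 3 4)
  after g: (2 6)(3 7)
  after g: (1 4 7 3 5 6)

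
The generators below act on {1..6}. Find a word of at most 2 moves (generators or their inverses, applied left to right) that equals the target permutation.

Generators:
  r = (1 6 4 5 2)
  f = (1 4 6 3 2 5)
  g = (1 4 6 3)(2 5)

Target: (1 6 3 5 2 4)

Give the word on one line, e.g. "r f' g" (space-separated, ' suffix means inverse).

  after f: (1 4 6 3 2 5)
  after r': (1 6 3 5 2 4)

f r'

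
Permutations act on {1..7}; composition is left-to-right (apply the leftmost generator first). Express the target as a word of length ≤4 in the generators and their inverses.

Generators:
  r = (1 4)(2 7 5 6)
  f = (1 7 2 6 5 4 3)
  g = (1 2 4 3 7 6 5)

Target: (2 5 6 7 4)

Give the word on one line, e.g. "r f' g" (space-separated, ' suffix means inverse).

g' f r

  after g': (1 5 6 7 3 4 2)
  after f: (1 4 6 2 7)
  after r: (2 5 6 7 4)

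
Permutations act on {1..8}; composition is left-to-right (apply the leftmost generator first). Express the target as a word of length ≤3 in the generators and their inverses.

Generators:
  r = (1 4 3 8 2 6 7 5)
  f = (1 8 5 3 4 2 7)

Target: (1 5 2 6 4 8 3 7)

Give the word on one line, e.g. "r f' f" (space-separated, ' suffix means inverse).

r f' f'

  after r: (1 4 3 8 2 6 7 5)
  after f': (1 3)(2 6)(4 5 7 8)
  after f': (1 5 2 6 4 8 3 7)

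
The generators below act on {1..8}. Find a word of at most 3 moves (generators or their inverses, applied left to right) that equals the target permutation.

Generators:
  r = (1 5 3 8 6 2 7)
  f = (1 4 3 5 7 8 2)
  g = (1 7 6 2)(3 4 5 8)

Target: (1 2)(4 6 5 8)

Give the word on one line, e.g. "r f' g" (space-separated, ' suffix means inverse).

  after g: (1 7 6 2)(3 4 5 8)
  after g: (1 6)(2 7)(3 5)(4 8)
  after r: (1 2)(4 6 5 8)

g g r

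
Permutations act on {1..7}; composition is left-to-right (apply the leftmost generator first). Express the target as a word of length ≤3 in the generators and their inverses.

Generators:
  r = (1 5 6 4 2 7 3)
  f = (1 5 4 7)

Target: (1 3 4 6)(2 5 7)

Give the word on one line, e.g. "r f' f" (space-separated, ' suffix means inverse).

r' f'

  after r': (1 3 7 2 4 6 5)
  after f': (1 3 4 6)(2 5 7)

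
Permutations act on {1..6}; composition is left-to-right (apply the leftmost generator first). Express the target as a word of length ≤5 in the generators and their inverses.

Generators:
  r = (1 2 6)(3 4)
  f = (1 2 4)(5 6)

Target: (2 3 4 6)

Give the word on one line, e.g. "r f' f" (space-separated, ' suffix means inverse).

  after f': (1 4 2)(5 6)
  after f': (1 2 4)
  after r': (2 3 4 6)

f' f' r'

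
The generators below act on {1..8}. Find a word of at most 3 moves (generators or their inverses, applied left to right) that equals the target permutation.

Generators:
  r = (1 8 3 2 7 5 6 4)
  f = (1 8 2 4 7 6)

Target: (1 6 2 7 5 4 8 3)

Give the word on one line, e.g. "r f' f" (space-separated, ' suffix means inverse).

  after f: (1 8 2 4 7 6)
  after r': (2 6 4)(3 8)(5 7)
  after f': (1 6 2 7 5 4 8 3)

f r' f'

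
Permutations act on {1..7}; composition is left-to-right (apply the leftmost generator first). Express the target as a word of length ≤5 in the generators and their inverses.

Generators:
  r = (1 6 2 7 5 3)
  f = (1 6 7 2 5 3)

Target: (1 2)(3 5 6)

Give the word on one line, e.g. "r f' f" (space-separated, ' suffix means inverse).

  after f: (1 6 7 2 5 3)
  after r: (1 2 3 6 5)
  after r: (1 7 5 6 3 2)
  after f': (1 6 5)(2 3 7)
  after r: (1 2)(3 5 6)

f r r f' r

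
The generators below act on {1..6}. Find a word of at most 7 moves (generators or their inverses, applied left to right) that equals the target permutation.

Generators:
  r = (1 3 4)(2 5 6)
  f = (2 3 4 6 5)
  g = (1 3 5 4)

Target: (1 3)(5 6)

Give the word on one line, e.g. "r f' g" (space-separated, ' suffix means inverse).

g' f r g' f

  after g': (1 4 5 3)
  after f: (1 6 5 4 2 3)
  after r: (1 2 4 5)
  after g': (1 2 5 4 3)
  after f: (1 3)(5 6)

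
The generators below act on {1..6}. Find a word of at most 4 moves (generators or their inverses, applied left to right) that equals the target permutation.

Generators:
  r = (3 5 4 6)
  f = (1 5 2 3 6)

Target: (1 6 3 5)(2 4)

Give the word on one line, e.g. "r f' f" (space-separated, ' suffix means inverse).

r f' r f

  after r: (3 5 4 6)
  after f': (1 6 2 5 4 3)
  after r: (1 3)(2 4 5 6)
  after f: (1 6 3 5)(2 4)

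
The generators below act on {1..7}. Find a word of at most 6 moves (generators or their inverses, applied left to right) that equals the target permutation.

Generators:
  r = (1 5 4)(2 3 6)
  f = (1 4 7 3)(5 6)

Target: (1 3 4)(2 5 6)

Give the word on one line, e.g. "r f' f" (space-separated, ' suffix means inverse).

f' r f f r'

  after f': (1 3 7 4)(5 6)
  after r: (1 6 4 5 2 3 7)
  after f: (1 5 2)(4 6 7)
  after f: (1 6 3)(2 4 5)
  after r': (1 3 4)(2 5 6)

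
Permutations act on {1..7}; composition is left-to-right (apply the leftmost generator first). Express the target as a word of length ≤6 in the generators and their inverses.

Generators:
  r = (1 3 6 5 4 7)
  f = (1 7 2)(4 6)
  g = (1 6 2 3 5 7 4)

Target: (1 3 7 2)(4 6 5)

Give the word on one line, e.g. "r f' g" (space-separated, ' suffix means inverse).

  after f': (1 2 7)(4 6)
  after g': (1 6 7 4)(2 5 3)
  after f': (1 4 2 5 3 7 6)
  after r': (1 5)(2 6 7 3 4)
  after g': (1 3 7 2)(4 6 5)

f' g' f' r' g'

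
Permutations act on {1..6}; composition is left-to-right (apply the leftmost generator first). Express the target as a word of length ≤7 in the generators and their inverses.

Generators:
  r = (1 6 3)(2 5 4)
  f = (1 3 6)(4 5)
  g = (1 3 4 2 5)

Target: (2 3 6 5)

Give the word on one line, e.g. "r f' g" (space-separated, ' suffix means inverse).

  after r: (1 6 3)(2 5 4)
  after r: (1 3 6)(2 4 5)
  after f: (1 6 3)(2 5)
  after g: (1 6 4 2)
  after r': (2 3 6 5)

r r f g r'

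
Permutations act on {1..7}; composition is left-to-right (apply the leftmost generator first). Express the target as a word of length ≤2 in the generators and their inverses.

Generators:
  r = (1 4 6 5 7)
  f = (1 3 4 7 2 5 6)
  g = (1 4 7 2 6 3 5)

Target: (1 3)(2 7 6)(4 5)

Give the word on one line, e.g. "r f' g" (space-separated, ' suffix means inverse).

  after r: (1 4 6 5 7)
  after f': (1 3)(2 7 6)(4 5)

r f'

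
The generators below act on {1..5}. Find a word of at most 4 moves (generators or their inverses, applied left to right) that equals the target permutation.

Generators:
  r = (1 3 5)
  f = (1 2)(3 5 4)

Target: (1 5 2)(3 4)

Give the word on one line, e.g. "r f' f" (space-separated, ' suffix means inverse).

  after r': (1 5 3)
  after r': (1 3 5)
  after f: (1 5 2)(3 4)

r' r' f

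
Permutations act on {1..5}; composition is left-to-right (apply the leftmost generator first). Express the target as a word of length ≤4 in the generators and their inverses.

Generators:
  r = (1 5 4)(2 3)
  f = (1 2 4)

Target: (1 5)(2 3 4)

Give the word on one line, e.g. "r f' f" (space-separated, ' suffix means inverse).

  after r: (1 5 4)(2 3)
  after f': (1 5 2 3)
  after f': (1 5)(2 3 4)

r f' f'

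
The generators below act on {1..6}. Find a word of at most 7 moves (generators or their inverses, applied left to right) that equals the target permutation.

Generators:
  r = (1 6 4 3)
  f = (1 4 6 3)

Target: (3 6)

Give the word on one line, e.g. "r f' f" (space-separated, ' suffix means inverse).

  after r': (1 3 4 6)
  after f: (3 6 4)
  after f: (1 4)
  after r: (1 3)(4 6)
  after r: (3 6)

r' f f r r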